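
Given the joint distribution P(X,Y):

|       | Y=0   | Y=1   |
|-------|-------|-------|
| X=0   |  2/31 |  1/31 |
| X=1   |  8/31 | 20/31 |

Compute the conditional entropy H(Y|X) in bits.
0.8685 bits

H(Y|X) = H(X,Y) - H(X)

H(X,Y) = -Σ_{x,y} P(x,y) log₂ P(x,y). Per-cell terms -P(x,y)·log₂P(x,y):
  X=0: 0.255109, 0.159813
  X=1: 0.504309, 0.407915
Sum of the 4 terms: H(X,Y) = 1.32715 bits

Marginal of X (row sums):
  P(X=0) = 2/31 + 1/31 = 3/31
  P(X=1) = 8/31 + 20/31 = 28/31
H(X) = -[(3/31)·log₂(3/31) + (28/31)·log₂(28/31)]
  = 0.326055 + 0.132631 = 0.45869 bits

H(Y|X) = H(X,Y) - H(X) = 1.32715 - 0.45869 = 0.8685 bits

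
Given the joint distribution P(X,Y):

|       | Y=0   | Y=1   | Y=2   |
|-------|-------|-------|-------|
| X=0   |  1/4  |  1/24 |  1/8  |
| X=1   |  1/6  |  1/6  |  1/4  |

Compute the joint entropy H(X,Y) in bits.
2.4277 bits

H(X,Y) = -Σ_{x,y} P(x,y) log₂ P(x,y). Per-cell terms -P(x,y)·log₂P(x,y):
  X=0: 0.50000, 0.19104, 0.37500
  X=1: 0.43083, 0.43083, 0.50000
Sum of the 6 terms: H(X,Y) = 2.4277 bits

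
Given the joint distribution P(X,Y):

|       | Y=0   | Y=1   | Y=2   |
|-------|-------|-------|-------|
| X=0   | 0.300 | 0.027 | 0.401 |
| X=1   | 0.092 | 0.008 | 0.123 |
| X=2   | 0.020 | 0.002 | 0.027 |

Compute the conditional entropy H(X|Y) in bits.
1.0294 bits

H(X|Y) = H(X,Y) - H(Y)

H(X,Y) = -Σ_{x,y} P(x,y) log₂ P(x,y). Per-cell terms -P(x,y)·log₂P(x,y):
  X=0: 0.52109, 0.14069, 0.52865
  X=1: 0.31668, 0.05573, 0.37186
  X=2: 0.11288, 0.01793, 0.14069
Sum of the 9 terms: H(X,Y) = 2.2062 bits

Marginal of Y (column sums):
  P(Y=0) = 0.300 + 0.092 + 0.020 = 0.412
  P(Y=1) = 0.027 + 0.008 + 0.002 = 0.037
  P(Y=2) = 0.401 + 0.123 + 0.027 = 0.551
H(Y) = -[0.412·log₂(0.412) + 0.037·log₂(0.037) + 0.551·log₂(0.551)]
  = 0.52706 + 0.17598 + 0.47379 = 1.1768 bits

H(X|Y) = H(X,Y) - H(Y) = 2.2062 - 1.1768 = 1.0294 bits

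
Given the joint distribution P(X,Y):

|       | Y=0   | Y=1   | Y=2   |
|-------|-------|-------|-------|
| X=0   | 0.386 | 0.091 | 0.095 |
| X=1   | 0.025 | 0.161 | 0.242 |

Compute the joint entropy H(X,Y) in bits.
2.2200 bits

H(X,Y) = -Σ_{x,y} P(x,y) log₂ P(x,y). Per-cell terms -P(x,y)·log₂P(x,y):
  X=0: 0.5301, 0.3147, 0.3226
  X=1: 0.1330, 0.4242, 0.4954
Sum of the 6 terms: H(X,Y) = 2.2200 bits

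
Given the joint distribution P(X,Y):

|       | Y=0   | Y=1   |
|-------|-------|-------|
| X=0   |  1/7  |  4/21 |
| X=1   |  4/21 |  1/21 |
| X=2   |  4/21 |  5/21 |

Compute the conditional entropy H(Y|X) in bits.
0.9250 bits

H(Y|X) = H(X,Y) - H(X)

H(X,Y) = -Σ_{x,y} P(x,y) log₂ P(x,y). Per-cell terms -P(x,y)·log₂P(x,y):
  X=0: 0.4010507, 0.4556795
  X=1: 0.4556795, 0.2091580
  X=2: 0.4556795, 0.4929498
Sum of the 6 terms: H(X,Y) = 2.470197 bits

Marginal of X (row sums):
  P(X=0) = 1/7 + 4/21 = 1/3
  P(X=1) = 4/21 + 1/21 = 5/21
  P(X=2) = 4/21 + 5/21 = 3/7
H(X) = -[(1/3)·log₂(1/3) + (5/21)·log₂(5/21) + (3/7)·log₂(3/7)]
  = 0.5283208 + 0.4929498 + 0.5238825 = 1.545153 bits

H(Y|X) = H(X,Y) - H(X) = 2.470197 - 1.545153 = 0.9250 bits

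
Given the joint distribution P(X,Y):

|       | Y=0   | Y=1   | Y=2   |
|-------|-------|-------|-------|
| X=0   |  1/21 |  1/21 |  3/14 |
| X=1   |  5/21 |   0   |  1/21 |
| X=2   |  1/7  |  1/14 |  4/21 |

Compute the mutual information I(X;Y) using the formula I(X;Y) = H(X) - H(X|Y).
0.2500 bits

I(X;Y) = H(X) - H(X|Y)

Marginal of X (row sums):
  P(X=0) = 1/21 + 1/21 + 3/14 = 13/42
  P(X=1) = 5/21 + 0 + 1/21 = 2/7
  P(X=2) = 1/7 + 1/14 + 4/21 = 17/42
H(X) = -[(13/42)·log₂(13/42) + (2/7)·log₂(2/7) + (17/42)·log₂(17/42)]
  = 0.52368 + 0.51639 + 0.52816 = 1.5682 bits

Marginal of Y (column sums):
  P(Y=0) = 1/21 + 5/21 + 1/7 = 3/7
  P(Y=1) = 1/21 + 0 + 1/14 = 5/42
  P(Y=2) = 3/14 + 1/21 + 4/21 = 19/42
H(X|Y) = Σ_y P(y)·H(X|Y=y):
  Y=0: P(Y=0) = 3/7, P(X|Y=0) = (1/9, 5/9, 1/3) → H(X|Y=0) = 1.35164
  Y=1: P(Y=1) = 5/42, P(X|Y=1) = (2/5, 0, 3/5) → H(X|Y=1) = 0.97095
  Y=2: P(Y=2) = 19/42, P(X|Y=2) = (9/19, 2/19, 8/19) → H(X|Y=2) = 1.37796
H(X|Y) = (3/7)·1.35164 + (5/42)·0.97095 + (19/42)·1.37796 = 1.3182 bits

I(X;Y) = H(X) - H(X|Y) = 1.5682 - 1.3182 = 0.2500 bits

Cross-check via I(X;Y) = H(X) + H(Y) - H(X,Y): computing H(Y) from the column sums and H(X,Y) from the 9 cells in the same way gives H(Y) = 1.4071 bits and H(X,Y) = 2.7253 bits, so
I(X;Y) = 1.5682 + 1.4071 - 2.7253 = 0.2500 bits ✓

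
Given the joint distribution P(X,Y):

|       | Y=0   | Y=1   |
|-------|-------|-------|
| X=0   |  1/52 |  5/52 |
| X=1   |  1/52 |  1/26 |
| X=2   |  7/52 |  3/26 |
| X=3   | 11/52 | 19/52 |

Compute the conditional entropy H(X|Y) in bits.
1.5174 bits

H(X|Y) = H(X,Y) - H(Y)

H(X,Y) = -Σ_{x,y} P(x,y) log₂ P(x,y). Per-cell terms -P(x,y)·log₂P(x,y):
  X=0: 0.10962, 0.32486
  X=1: 0.10962, 0.18079
  X=2: 0.38945, 0.35948
  X=3: 0.47406, 0.53073
Sum of the 8 terms: H(X,Y) = 2.4786 bits

Marginal of Y (column sums):
  P(Y=0) = 1/52 + 1/52 + 7/52 + 11/52 = 5/13
  P(Y=1) = 5/52 + 1/26 + 3/26 + 19/52 = 8/13
H(Y) = -[(5/13)·log₂(5/13) + (8/13)·log₂(8/13)]
  = 0.53020 + 0.43104 = 0.9612 bits

H(X|Y) = H(X,Y) - H(Y) = 2.4786 - 0.9612 = 1.5174 bits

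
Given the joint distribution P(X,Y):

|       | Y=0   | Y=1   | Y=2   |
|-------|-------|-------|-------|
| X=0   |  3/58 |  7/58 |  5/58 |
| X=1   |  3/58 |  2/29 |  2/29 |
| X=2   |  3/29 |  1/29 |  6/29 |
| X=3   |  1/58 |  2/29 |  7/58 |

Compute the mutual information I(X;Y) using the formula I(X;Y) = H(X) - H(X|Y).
0.1104 bits

I(X;Y) = H(X) - H(X|Y)

Marginal of X (row sums):
  P(X=0) = 3/58 + 7/58 + 5/58 = 15/58
  P(X=1) = 3/58 + 2/29 + 2/29 = 11/58
  P(X=2) = 3/29 + 1/29 + 6/29 = 10/29
  P(X=3) = 1/58 + 2/29 + 7/58 = 6/29
H(X) = -[(15/58)·log₂(15/58) + (11/58)·log₂(11/58) + (10/29)·log₂(10/29) + (6/29)·log₂(6/29)]
  = 0.50459 + 0.45490 + 0.52967 + 0.47028 = 1.95944 bits

Marginal of Y (column sums):
  P(Y=0) = 3/58 + 3/58 + 3/29 + 1/58 = 13/58
  P(Y=1) = 7/58 + 2/29 + 1/29 + 2/29 = 17/58
  P(Y=2) = 5/58 + 2/29 + 6/29 + 7/58 = 14/29
H(X|Y) = Σ_y P(y)·H(X|Y=y):
  Y=0: P(Y=0) = 13/58, P(X|Y=0) = (3/13, 3/13, 6/13, 1/13) → H(X|Y=0) = 1.77586
  Y=1: P(Y=1) = 17/58, P(X|Y=1) = (7/17, 4/17, 2/17, 4/17) → H(X|Y=1) = 1.87267
  Y=2: P(Y=2) = 14/29, P(X|Y=2) = (5/28, 1/7, 3/7, 1/4) → H(X|Y=2) = 1.86876
H(X|Y) = (13/58)·1.77586 + (17/58)·1.87267 + (14/29)·1.86876 = 1.84908 bits

I(X;Y) = H(X) - H(X|Y) = 1.95944 - 1.84908 = 0.1104 bits

Cross-check via I(X;Y) = H(X) + H(Y) - H(X,Y): computing H(Y) from the column sums and H(X,Y) from the 12 cells in the same way gives H(Y) = 1.50973 bits and H(X,Y) = 3.35881 bits, so
I(X;Y) = 1.95944 + 1.50973 - 3.35881 = 0.1104 bits ✓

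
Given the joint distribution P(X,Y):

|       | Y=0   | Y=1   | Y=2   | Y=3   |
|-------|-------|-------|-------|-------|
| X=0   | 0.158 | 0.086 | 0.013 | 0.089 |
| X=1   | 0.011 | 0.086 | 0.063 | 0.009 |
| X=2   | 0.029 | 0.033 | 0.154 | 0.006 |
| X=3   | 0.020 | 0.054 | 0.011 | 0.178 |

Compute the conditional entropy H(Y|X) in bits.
1.4789 bits

H(Y|X) = H(X,Y) - H(X)

H(X,Y) = -Σ_{x,y} P(x,y) log₂ P(x,y). Per-cell terms -P(x,y)·log₂P(x,y):
  X=0: 0.4206, 0.3044, 0.0814, 0.3106
  X=1: 0.0716, 0.3044, 0.2513, 0.0612
  X=2: 0.1481, 0.1624, 0.4156, 0.0443
  X=3: 0.1129, 0.2274, 0.0716, 0.4432
Sum of the 16 terms: H(X,Y) = 3.4310 bits

Marginal of X (row sums):
  P(X=0) = 0.158 + 0.086 + 0.013 + 0.089 = 0.346
  P(X=1) = 0.011 + 0.086 + 0.063 + 0.009 = 0.169
  P(X=2) = 0.029 + 0.033 + 0.154 + 0.006 = 0.222
  P(X=3) = 0.020 + 0.054 + 0.011 + 0.178 = 0.263
H(X) = -[0.346·log₂(0.346) + 0.169·log₂(0.169) + 0.222·log₂(0.222) + 0.263·log₂(0.263)]
  = 0.5298 + 0.4335 + 0.4820 + 0.5068 = 1.9521 bits

H(Y|X) = H(X,Y) - H(X) = 3.4310 - 1.9521 = 1.4789 bits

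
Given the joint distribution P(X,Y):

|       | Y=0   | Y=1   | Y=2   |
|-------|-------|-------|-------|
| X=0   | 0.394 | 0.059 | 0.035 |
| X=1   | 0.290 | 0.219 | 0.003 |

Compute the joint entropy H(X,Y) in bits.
1.9625 bits

H(X,Y) = -Σ_{x,y} P(x,y) log₂ P(x,y). Per-cell terms -P(x,y)·log₂P(x,y):
  X=0: 0.52943, 0.24091, 0.16928
  X=1: 0.51790, 0.47983, 0.02514
Sum of the 6 terms: H(X,Y) = 1.9625 bits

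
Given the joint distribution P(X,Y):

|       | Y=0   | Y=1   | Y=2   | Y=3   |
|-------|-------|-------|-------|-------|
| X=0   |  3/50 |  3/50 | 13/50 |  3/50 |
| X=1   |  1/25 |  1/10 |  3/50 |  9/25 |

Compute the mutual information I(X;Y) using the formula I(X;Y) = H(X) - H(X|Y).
0.2685 bits

I(X;Y) = H(X) - H(X|Y)

Marginal of X (row sums):
  P(X=0) = 3/50 + 3/50 + 13/50 + 3/50 = 11/25
  P(X=1) = 1/25 + 1/10 + 3/50 + 9/25 = 14/25
H(X) = -[(11/25)·log₂(11/25) + (14/25)·log₂(14/25)]
  = 0.52115 + 0.46844 = 0.9896 bits

Marginal of Y (column sums):
  P(Y=0) = 3/50 + 1/25 = 1/10
  P(Y=1) = 3/50 + 1/10 = 4/25
  P(Y=2) = 13/50 + 3/50 = 8/25
  P(Y=3) = 3/50 + 9/25 = 21/50
H(X|Y) = Σ_y P(y)·H(X|Y=y):
  Y=0: P(Y=0) = 1/10, P(X|Y=0) = (3/5, 2/5) → H(X|Y=0) = 0.97095
  Y=1: P(Y=1) = 4/25, P(X|Y=1) = (3/8, 5/8) → H(X|Y=1) = 0.95443
  Y=2: P(Y=2) = 8/25, P(X|Y=2) = (13/16, 3/16) → H(X|Y=2) = 0.69621
  Y=3: P(Y=3) = 21/50, P(X|Y=3) = (1/7, 6/7) → H(X|Y=3) = 0.59167
H(X|Y) = (1/10)·0.97095 + (4/25)·0.95443 + (8/25)·0.69621 + (21/50)·0.59167 = 0.7211 bits

I(X;Y) = H(X) - H(X|Y) = 0.9896 - 0.7211 = 0.2685 bits

Cross-check via I(X;Y) = H(X) + H(Y) - H(X,Y): computing H(Y) from the column sums and H(X,Y) from the 8 cells in the same way gives H(Y) = 1.8069 bits and H(X,Y) = 2.5280 bits, so
I(X;Y) = 0.9896 + 1.8069 - 2.5280 = 0.2685 bits ✓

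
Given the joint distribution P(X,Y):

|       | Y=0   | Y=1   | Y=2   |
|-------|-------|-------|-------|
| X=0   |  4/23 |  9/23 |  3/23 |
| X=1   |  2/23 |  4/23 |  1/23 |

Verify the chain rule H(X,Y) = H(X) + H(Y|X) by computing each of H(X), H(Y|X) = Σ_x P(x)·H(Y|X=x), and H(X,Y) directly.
H(X) = 0.8865 bits, H(Y|X) = 1.4073 bits, H(X,Y) = 2.2938 bits

Marginal of X (row sums):
  P(X=0) = 4/23 + 9/23 + 3/23 = 16/23
  P(X=1) = 2/23 + 4/23 + 1/23 = 7/23
H(X) = -[(16/23)·log₂(16/23) + (7/23)·log₂(7/23)]
  = 0.36422 + 0.52232 = 0.8865 bits

H(Y|X) = Σ_x P(x)·H(Y|X=x):
  X=0: P(X=0) = 16/23, P(Y|X=0) = (1/4, 9/16, 3/16) → H(Y|X=0) = 1.41974
  X=1: P(X=1) = 7/23, P(Y|X=1) = (2/7, 4/7, 1/7) → H(Y|X=1) = 1.37878
H(Y|X) = (16/23)·1.41974 + (7/23)·1.37878 = 1.4073 bits

H(X,Y) = -Σ_{x,y} P(x,y) log₂ P(x,y). Per-cell terms -P(x,y)·log₂P(x,y):
  X=0: 0.43888, 0.52968, 0.38330
  X=1: 0.30640, 0.43888, 0.19668
Sum of the 6 terms: H(X,Y) = 2.2938 bits

Chain rule check:
  H(X) + H(Y|X) = 0.8865 + 1.4073 = 2.2938 bits
  H(X,Y) = 2.2938 bits
✓ Chain rule verified.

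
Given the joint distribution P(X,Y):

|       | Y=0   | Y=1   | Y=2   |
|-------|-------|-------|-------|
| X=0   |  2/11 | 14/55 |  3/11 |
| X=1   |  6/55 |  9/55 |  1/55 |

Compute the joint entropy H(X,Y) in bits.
2.3420 bits

H(X,Y) = -Σ_{x,y} P(x,y) log₂ P(x,y). Per-cell terms -P(x,y)·log₂P(x,y):
  X=0: 0.4472, 0.5025, 0.5112
  X=1: 0.3487, 0.4273, 0.1051
Sum of the 6 terms: H(X,Y) = 2.3420 bits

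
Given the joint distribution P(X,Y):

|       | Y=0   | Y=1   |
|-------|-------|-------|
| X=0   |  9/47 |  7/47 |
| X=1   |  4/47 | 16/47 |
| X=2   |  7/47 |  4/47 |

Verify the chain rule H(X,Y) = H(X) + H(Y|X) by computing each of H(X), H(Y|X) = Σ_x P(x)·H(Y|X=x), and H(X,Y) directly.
H(X) = 1.5441 bits, H(Y|X) = 0.8651 bits, H(X,Y) = 2.4092 bits

Marginal of X (row sums):
  P(X=0) = 9/47 + 7/47 = 16/47
  P(X=1) = 4/47 + 16/47 = 20/47
  P(X=2) = 7/47 + 4/47 = 11/47
H(X) = -[(16/47)·log₂(16/47) + (20/47)·log₂(20/47) + (11/47)·log₂(11/47)]
  = 0.5292 + 0.5245 + 0.4904 = 1.5441 bits

H(Y|X) = Σ_x P(x)·H(Y|X=x):
  X=0: P(X=0) = 16/47, P(Y|X=0) = (9/16, 7/16) → H(Y|X=0) = 0.9887
  X=1: P(X=1) = 20/47, P(Y|X=1) = (1/5, 4/5) → H(Y|X=1) = 0.7219
  X=2: P(X=2) = 11/47, P(Y|X=2) = (7/11, 4/11) → H(Y|X=2) = 0.9457
H(Y|X) = (16/47)·0.9887 + (20/47)·0.7219 + (11/47)·0.9457 = 0.8651 bits

H(X,Y) = -Σ_{x,y} P(x,y) log₂ P(x,y). Per-cell terms -P(x,y)·log₂P(x,y):
  X=0: 0.4566, 0.4092
  X=1: 0.3025, 0.5292
  X=2: 0.4092, 0.3025
Sum of the 6 terms: H(X,Y) = 2.4092 bits

Chain rule check:
  H(X) + H(Y|X) = 1.5441 + 0.8651 = 2.4092 bits
  H(X,Y) = 2.4092 bits
✓ Chain rule verified.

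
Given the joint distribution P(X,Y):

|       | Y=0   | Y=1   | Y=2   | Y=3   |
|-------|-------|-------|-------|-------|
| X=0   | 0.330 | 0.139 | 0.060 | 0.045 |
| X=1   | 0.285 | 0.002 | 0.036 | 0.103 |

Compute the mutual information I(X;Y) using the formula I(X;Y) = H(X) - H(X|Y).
0.1336 bits

I(X;Y) = H(X) - H(X|Y)

Marginal of X (row sums):
  P(X=0) = 0.330 + 0.139 + 0.060 + 0.045 = 0.574
  P(X=1) = 0.285 + 0.002 + 0.036 + 0.103 = 0.426
H(X) = -[0.574·log₂(0.574) + 0.426·log₂(0.426)]
  = 0.459704 + 0.524438 = 0.98414 bits

Marginal of Y (column sums):
  P(Y=0) = 0.330 + 0.285 = 0.615
  P(Y=1) = 0.139 + 0.002 = 0.141
  P(Y=2) = 0.060 + 0.036 = 0.096
  P(Y=3) = 0.045 + 0.103 = 0.148
H(X|Y) = Σ_y P(y)·H(X|Y=y):
  Y=0: P(Y=0) = 0.615, P(X|Y=0) = (22/41, 19/41) → H(X|Y=0) = 0.996134
  Y=1: P(Y=1) = 0.141, P(X|Y=1) = (139/141, 2/141) → H(X|Y=1) = 0.107404
  Y=2: P(Y=2) = 0.096, P(X|Y=2) = (5/8, 3/8) → H(X|Y=2) = 0.954434
  Y=3: P(Y=3) = 0.148, P(X|Y=3) = (45/148, 103/148) → H(X|Y=3) = 0.886190
H(X|Y) = 0.615·0.996134 + 0.141·0.107404 + 0.096·0.954434 + 0.148·0.886190 = 0.85055 bits

I(X;Y) = H(X) - H(X|Y) = 0.98414 - 0.85055 = 0.1336 bits

Cross-check via I(X;Y) = H(X) + H(Y) - H(X,Y): computing H(Y) from the column sums and H(X,Y) from the 8 cells in the same way gives H(Y) = 1.56232 bits and H(X,Y) = 2.41287 bits, so
I(X;Y) = 0.98414 + 1.56232 - 2.41287 = 0.1336 bits ✓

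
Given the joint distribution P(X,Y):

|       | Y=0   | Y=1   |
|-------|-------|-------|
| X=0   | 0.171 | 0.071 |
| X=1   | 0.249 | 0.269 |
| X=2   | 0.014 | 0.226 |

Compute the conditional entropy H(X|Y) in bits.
1.2994 bits

H(X|Y) = H(X,Y) - H(Y)

H(X,Y) = -Σ_{x,y} P(x,y) log₂ P(x,y). Per-cell terms -P(x,y)·log₂P(x,y):
  X=0: 0.43570, 0.27094
  X=1: 0.49944, 0.50957
  X=2: 0.08622, 0.48491
Sum of the 6 terms: H(X,Y) = 2.2868 bits

Marginal of Y (column sums):
  P(Y=0) = 0.171 + 0.249 + 0.014 = 0.434
  P(Y=1) = 0.071 + 0.269 + 0.226 = 0.566
H(Y) = -[0.434·log₂(0.434) + 0.566·log₂(0.566)]
  = 0.52264 + 0.46476 = 0.9874 bits

H(X|Y) = H(X,Y) - H(Y) = 2.2868 - 0.9874 = 1.2994 bits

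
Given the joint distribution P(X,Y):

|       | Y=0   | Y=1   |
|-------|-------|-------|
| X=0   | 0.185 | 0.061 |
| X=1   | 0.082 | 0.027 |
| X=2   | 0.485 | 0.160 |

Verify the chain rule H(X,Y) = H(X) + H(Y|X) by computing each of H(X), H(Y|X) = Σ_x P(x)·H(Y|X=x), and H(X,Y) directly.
H(X) = 1.2543 bits, H(Y|X) = 0.8081 bits, H(X,Y) = 2.0624 bits

Marginal of X (row sums):
  P(X=0) = 0.185 + 0.061 = 0.246
  P(X=1) = 0.082 + 0.027 = 0.109
  P(X=2) = 0.485 + 0.160 = 0.645
H(X) = -[0.246·log₂(0.246) + 0.109·log₂(0.109) + 0.645·log₂(0.645)]
  = 0.49772 + 0.34854 + 0.40805 = 1.2543 bits

H(Y|X) = Σ_x P(x)·H(Y|X=x):
  X=0: P(X=0) = 0.246, P(Y|X=0) = (185/246, 61/246) → H(Y|X=0) = 0.80804
  X=1: P(X=1) = 0.109, P(Y|X=1) = (82/109, 27/109) → H(Y|X=1) = 0.80762
  X=2: P(X=2) = 0.645, P(Y|X=2) = (97/129, 32/129) → H(Y|X=2) = 0.80819
H(Y|X) = 0.246·0.80804 + 0.109·0.80762 + 0.645·0.80819 = 0.8081 bits

H(X,Y) = -Σ_{x,y} P(x,y) log₂ P(x,y). Per-cell terms -P(x,y)·log₂P(x,y):
  X=0: 0.45036, 0.24614
  X=1: 0.29588, 0.14069
  X=2: 0.50631, 0.42302
Sum of the 6 terms: H(X,Y) = 2.0624 bits

Chain rule check:
  H(X) + H(Y|X) = 1.2543 + 0.8081 = 2.0624 bits
  H(X,Y) = 2.0624 bits
✓ Chain rule verified.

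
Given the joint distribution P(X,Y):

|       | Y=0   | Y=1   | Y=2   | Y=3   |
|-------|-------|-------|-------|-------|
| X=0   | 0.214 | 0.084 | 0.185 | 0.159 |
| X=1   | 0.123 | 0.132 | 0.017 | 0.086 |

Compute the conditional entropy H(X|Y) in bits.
0.8405 bits

H(X|Y) = H(X,Y) - H(Y)

H(X,Y) = -Σ_{x,y} P(x,y) log₂ P(x,y). Per-cell terms -P(x,y)·log₂P(x,y):
  X=0: 0.476004, 0.300171, 0.450365, 0.421811
  X=1: 0.371862, 0.385624, 0.099931, 0.304399
Sum of the 8 terms: H(X,Y) = 2.81017 bits

Marginal of Y (column sums):
  P(Y=0) = 0.214 + 0.123 = 0.337
  P(Y=1) = 0.084 + 0.132 = 0.216
  P(Y=2) = 0.185 + 0.017 = 0.202
  P(Y=3) = 0.159 + 0.086 = 0.245
H(Y) = -[0.337·log₂(0.337) + 0.216·log₂(0.216) + 0.202·log₂(0.202) + 0.245·log₂(0.245)]
  = 0.528813 + 0.477554 + 0.466130 + 0.497141 = 1.96964 bits

H(X|Y) = H(X,Y) - H(Y) = 2.81017 - 1.96964 = 0.8405 bits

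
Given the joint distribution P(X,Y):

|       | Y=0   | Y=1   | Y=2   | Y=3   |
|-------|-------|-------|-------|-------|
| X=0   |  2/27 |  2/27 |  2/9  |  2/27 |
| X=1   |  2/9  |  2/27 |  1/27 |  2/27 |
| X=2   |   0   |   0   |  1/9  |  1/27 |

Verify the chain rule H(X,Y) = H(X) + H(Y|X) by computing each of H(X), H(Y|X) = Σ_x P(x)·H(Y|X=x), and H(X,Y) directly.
H(X) = 1.4559 bits, H(Y|X) = 1.6037 bits, H(X,Y) = 3.0595 bits

Marginal of X (row sums):
  P(X=0) = 2/27 + 2/27 + 2/9 + 2/27 = 4/9
  P(X=1) = 2/9 + 2/27 + 1/27 + 2/27 = 11/27
  P(X=2) = 0 + 0 + 1/9 + 1/27 = 4/27
H(X) = -[(4/9)·log₂(4/9) + (11/27)·log₂(11/27) + (4/27)·log₂(4/27)]
  = 0.519967 + 0.527778 + 0.408131 = 1.4559 bits

H(Y|X) = Σ_x P(x)·H(Y|X=x):
  X=0: P(X=0) = 4/9, P(Y|X=0) = (1/6, 1/6, 1/2, 1/6) → H(Y|X=0) = 1.792481
  X=1: P(X=1) = 11/27, P(Y|X=1) = (6/11, 2/11, 1/11, 2/11) → H(Y|X=1) = 1.685816
  X=2: P(X=2) = 4/27, P(Y|X=2) = (0, 0, 3/4, 1/4) → H(Y|X=2) = 0.811278
H(Y|X) = (4/9)·1.792481 + (11/27)·1.685816 + (4/27)·0.811278 = 1.6037 bits

H(X,Y) = -Σ_{x,y} P(x,y) log₂ P(x,y). Per-cell terms -P(x,y)·log₂P(x,y):
  X=0: 0.278140, 0.278140, 0.482206, 0.278140
  X=1: 0.482206, 0.278140, 0.176107, 0.278140
  X=2: 0.000000, 0.000000, 0.352214, 0.176107
  (cells with P = 0 contribute 0)
Sum of the 12 terms: H(X,Y) = 3.0595 bits

Chain rule check:
  H(X) + H(Y|X) = 1.4559 + 1.6037 = 3.0596 bits
  H(X,Y) = 3.0595 bits
✓ Chain rule verified (Δ = 0.0001 is 4-dp rounding noise: each of the three values was rounded independently).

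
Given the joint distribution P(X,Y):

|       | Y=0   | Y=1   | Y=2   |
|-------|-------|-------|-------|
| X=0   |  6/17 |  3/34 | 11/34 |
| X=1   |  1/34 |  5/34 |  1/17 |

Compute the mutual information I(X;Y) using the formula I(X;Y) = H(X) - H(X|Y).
0.1761 bits

I(X;Y) = H(X) - H(X|Y)

Marginal of X (row sums):
  P(X=0) = 6/17 + 3/34 + 11/34 = 13/17
  P(X=1) = 1/34 + 5/34 + 1/17 = 4/17
H(X) = -[(13/17)·log₂(13/17) + (4/17)·log₂(4/17)]
  = 0.29596 + 0.49117 = 0.7871 bits

Marginal of Y (column sums):
  P(Y=0) = 6/17 + 1/34 = 13/34
  P(Y=1) = 3/34 + 5/34 = 4/17
  P(Y=2) = 11/34 + 1/17 = 13/34
H(X|Y) = Σ_y P(y)·H(X|Y=y):
  Y=0: P(Y=0) = 13/34, P(X|Y=0) = (12/13, 1/13) → H(X|Y=0) = 0.39124
  Y=1: P(Y=1) = 4/17, P(X|Y=1) = (3/8, 5/8) → H(X|Y=1) = 0.95443
  Y=2: P(Y=2) = 13/34, P(X|Y=2) = (11/13, 2/13) → H(X|Y=2) = 0.61938
H(X|Y) = (13/34)·0.39124 + (4/17)·0.95443 + (13/34)·0.61938 = 0.6110 bits

I(X;Y) = H(X) - H(X|Y) = 0.7871 - 0.6110 = 0.1761 bits

Cross-check via I(X;Y) = H(X) + H(Y) - H(X,Y): computing H(Y) from the column sums and H(X,Y) from the 6 cells in the same way gives H(Y) = 1.5518 bits and H(X,Y) = 2.1628 bits, so
I(X;Y) = 0.7871 + 1.5518 - 2.1628 = 0.1761 bits ✓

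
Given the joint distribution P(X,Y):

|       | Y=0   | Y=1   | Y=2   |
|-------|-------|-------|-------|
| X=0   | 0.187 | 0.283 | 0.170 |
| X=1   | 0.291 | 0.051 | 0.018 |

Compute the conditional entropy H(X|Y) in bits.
0.7531 bits

H(X|Y) = H(X,Y) - H(Y)

H(X,Y) = -Σ_{x,y} P(x,y) log₂ P(x,y). Per-cell terms -P(x,y)·log₂P(x,y):
  X=0: 0.452332, 0.515379, 0.434587
  X=1: 0.518245, 0.218961, 0.104325
Sum of the 6 terms: H(X,Y) = 2.24383 bits

Marginal of Y (column sums):
  P(Y=0) = 0.187 + 0.291 = 0.478
  P(Y=1) = 0.283 + 0.051 = 0.334
  P(Y=2) = 0.170 + 0.018 = 0.188
H(Y) = -[0.478·log₂(0.478) + 0.334·log₂(0.334) + 0.188·log₂(0.188)]
  = 0.509031 + 0.528415 + 0.453305 = 1.49075 bits

H(X|Y) = H(X,Y) - H(Y) = 2.24383 - 1.49075 = 0.7531 bits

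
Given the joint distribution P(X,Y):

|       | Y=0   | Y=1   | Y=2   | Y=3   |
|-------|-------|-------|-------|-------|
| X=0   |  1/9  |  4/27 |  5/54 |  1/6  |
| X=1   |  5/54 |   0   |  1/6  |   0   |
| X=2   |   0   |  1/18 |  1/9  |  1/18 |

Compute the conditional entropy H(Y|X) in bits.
1.5948 bits

H(Y|X) = H(X,Y) - H(X)

H(X,Y) = -Σ_{x,y} P(x,y) log₂ P(x,y). Per-cell terms -P(x,y)·log₂P(x,y):
  X=0: 0.3522139, 0.4081315, 0.3178666, 0.4308271
  X=1: 0.3178666, 0.0000000, 0.4308271, 0.0000000
  X=2: 0.0000000, 0.2316625, 0.3522139, 0.2316625
  (cells with P = 0 contribute 0)
Sum of the 12 terms: H(X,Y) = 3.073272 bits

Marginal of X (row sums):
  P(X=0) = 1/9 + 4/27 + 5/54 + 1/6 = 14/27
  P(X=1) = 5/54 + 0 + 1/6 + 0 = 7/27
  P(X=2) = 0 + 1/18 + 1/9 + 1/18 = 2/9
H(X) = -[(14/27)·log₂(14/27) + (7/27)·log₂(7/27) + (2/9)·log₂(2/9)]
  = 0.4913132 + 0.5049159 + 0.4822056 = 1.478435 bits

H(Y|X) = H(X,Y) - H(X) = 3.073272 - 1.478435 = 1.5948 bits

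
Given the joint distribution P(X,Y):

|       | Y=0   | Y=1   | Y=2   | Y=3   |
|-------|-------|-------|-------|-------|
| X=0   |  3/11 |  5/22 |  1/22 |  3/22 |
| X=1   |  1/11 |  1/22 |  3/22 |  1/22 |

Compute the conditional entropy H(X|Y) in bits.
0.7673 bits

H(X|Y) = H(X,Y) - H(Y)

H(X,Y) = -Σ_{x,y} P(x,y) log₂ P(x,y). Per-cell terms -P(x,y)·log₂P(x,y):
  X=0: 0.5112, 0.4858, 0.2027, 0.3920
  X=1: 0.3145, 0.2027, 0.3920, 0.2027
Sum of the 8 terms: H(X,Y) = 2.7036 bits

Marginal of Y (column sums):
  P(Y=0) = 3/11 + 1/11 = 4/11
  P(Y=1) = 5/22 + 1/22 = 3/11
  P(Y=2) = 1/22 + 3/22 = 2/11
  P(Y=3) = 3/22 + 1/22 = 2/11
H(Y) = -[(4/11)·log₂(4/11) + (3/11)·log₂(3/11) + (2/11)·log₂(2/11) + (2/11)·log₂(2/11)]
  = 0.5307 + 0.5112 + 0.4472 + 0.4472 = 1.9363 bits

H(X|Y) = H(X,Y) - H(Y) = 2.7036 - 1.9363 = 0.7673 bits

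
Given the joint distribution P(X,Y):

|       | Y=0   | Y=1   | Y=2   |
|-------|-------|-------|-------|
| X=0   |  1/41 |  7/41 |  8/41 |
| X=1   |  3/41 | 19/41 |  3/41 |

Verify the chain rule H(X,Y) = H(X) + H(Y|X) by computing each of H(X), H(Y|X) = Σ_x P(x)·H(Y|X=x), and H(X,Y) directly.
H(X) = 0.9650 bits, H(Y|X) = 1.1274 bits, H(X,Y) = 2.0924 bits

Marginal of X (row sums):
  P(X=0) = 1/41 + 7/41 + 8/41 = 16/41
  P(X=1) = 3/41 + 19/41 + 3/41 = 25/41
H(X) = -[(16/41)·log₂(16/41) + (25/41)·log₂(25/41)]
  = 0.52978 + 0.43518 = 0.9650 bits

H(Y|X) = Σ_x P(x)·H(Y|X=x):
  X=0: P(X=0) = 16/41, P(Y|X=0) = (1/16, 7/16, 1/2) → H(Y|X=0) = 1.27178
  X=1: P(X=1) = 25/41, P(Y|X=1) = (3/25, 19/25, 3/25) → H(Y|X=1) = 1.03504
H(Y|X) = (16/41)·1.27178 + (25/41)·1.03504 = 1.1274 bits

H(X,Y) = -Σ_{x,y} P(x,y) log₂ P(x,y). Per-cell terms -P(x,y)·log₂P(x,y):
  X=0: 0.13067, 0.43540, 0.46001
  X=1: 0.27604, 0.51422, 0.27604
Sum of the 6 terms: H(X,Y) = 2.0924 bits

Chain rule check:
  H(X) + H(Y|X) = 0.9650 + 1.1274 = 2.0924 bits
  H(X,Y) = 2.0924 bits
✓ Chain rule verified.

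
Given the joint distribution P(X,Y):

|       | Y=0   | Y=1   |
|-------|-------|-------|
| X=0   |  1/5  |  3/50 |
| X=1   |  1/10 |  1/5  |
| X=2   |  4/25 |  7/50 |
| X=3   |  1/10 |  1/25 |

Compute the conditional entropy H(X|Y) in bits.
1.8530 bits

H(X|Y) = H(X,Y) - H(Y)

H(X,Y) = -Σ_{x,y} P(x,y) log₂ P(x,y). Per-cell terms -P(x,y)·log₂P(x,y):
  X=0: 0.46439, 0.24353
  X=1: 0.33219, 0.46439
  X=2: 0.42302, 0.39711
  X=3: 0.33219, 0.18575
Sum of the 8 terms: H(X,Y) = 2.8426 bits

Marginal of Y (column sums):
  P(Y=0) = 1/5 + 1/10 + 4/25 + 1/10 = 14/25
  P(Y=1) = 3/50 + 1/5 + 7/50 + 1/25 = 11/25
H(Y) = -[(14/25)·log₂(14/25) + (11/25)·log₂(11/25)]
  = 0.46844 + 0.52115 = 0.9896 bits

H(X|Y) = H(X,Y) - H(Y) = 2.8426 - 0.9896 = 1.8530 bits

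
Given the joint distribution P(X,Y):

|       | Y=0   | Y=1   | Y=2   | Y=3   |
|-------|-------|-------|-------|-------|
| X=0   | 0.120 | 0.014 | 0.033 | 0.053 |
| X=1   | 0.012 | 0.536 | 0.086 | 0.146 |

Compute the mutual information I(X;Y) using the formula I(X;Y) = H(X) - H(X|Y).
0.3403 bits

I(X;Y) = H(X) - H(X|Y)

Marginal of X (row sums):
  P(X=0) = 0.120 + 0.014 + 0.033 + 0.053 = 0.220
  P(X=1) = 0.012 + 0.536 + 0.086 + 0.146 = 0.780
H(X) = -[0.220·log₂(0.220) + 0.780·log₂(0.780)]
  = 0.480573 + 0.279594 = 0.76017 bits

Marginal of Y (column sums):
  P(Y=0) = 0.120 + 0.012 = 0.132
  P(Y=1) = 0.014 + 0.536 = 0.550
  P(Y=2) = 0.033 + 0.086 = 0.119
  P(Y=3) = 0.053 + 0.146 = 0.199
H(X|Y) = Σ_y P(y)·H(X|Y=y):
  Y=0: P(Y=0) = 0.132, P(X|Y=0) = (10/11, 1/11) → H(X|Y=0) = 0.439497
  Y=1: P(Y=1) = 0.550, P(X|Y=1) = (7/275, 268/275) → H(X|Y=1) = 0.171057
  Y=2: P(Y=2) = 0.119, P(X|Y=2) = (33/119, 86/119) → H(X|Y=2) = 0.851761
  Y=3: P(Y=3) = 0.199, P(X|Y=3) = (53/199, 146/199) → H(X|Y=3) = 0.836151
H(X|Y) = 0.132·0.439497 + 0.550·0.171057 + 0.119·0.851761 + 0.199·0.836151 = 0.41985 bits

I(X;Y) = H(X) - H(X|Y) = 0.76017 - 0.41985 = 0.3403 bits

Cross-check via I(X;Y) = H(X) + H(Y) - H(X,Y): computing H(Y) from the column sums and H(X,Y) from the 8 cells in the same way gives H(Y) = 1.68894 bits and H(X,Y) = 2.10879 bits, so
I(X;Y) = 0.76017 + 1.68894 - 2.10879 = 0.3403 bits ✓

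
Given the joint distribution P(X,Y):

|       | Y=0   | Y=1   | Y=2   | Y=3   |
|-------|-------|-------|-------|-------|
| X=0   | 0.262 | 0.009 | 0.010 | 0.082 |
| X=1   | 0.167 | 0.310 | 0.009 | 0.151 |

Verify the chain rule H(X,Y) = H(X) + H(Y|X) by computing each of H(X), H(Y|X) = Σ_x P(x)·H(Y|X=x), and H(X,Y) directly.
H(X) = 0.9451 bits, H(Y|X) = 1.4126 bits, H(X,Y) = 2.3578 bits

Marginal of X (row sums):
  P(X=0) = 0.262 + 0.009 + 0.010 + 0.082 = 0.363
  P(X=1) = 0.167 + 0.310 + 0.009 + 0.151 = 0.637
H(X) = -[0.363·log₂(0.363) + 0.637·log₂(0.637)]
  = 0.530691 + 0.414454 = 0.9451 bits

H(Y|X) = Σ_x P(x)·H(Y|X=x):
  X=0: P(X=0) = 0.363, P(Y|X=0) = (262/363, 3/121, 10/363, 82/363) → H(Y|X=0) = 1.099350
  X=1: P(X=1) = 0.637, P(Y|X=1) = (167/637, 310/637, 9/637, 151/637) → H(Y|X=1) = 1.591122
H(Y|X) = 0.363·1.099350 + 0.637·1.591122 = 1.4126 bits

H(X,Y) = -Σ_{x,y} P(x,y) log₂ P(x,y). Per-cell terms -P(x,y)·log₂P(x,y):
  X=0: 0.506279, 0.061163, 0.066439, 0.295875
  X=1: 0.431207, 0.523795, 0.061163, 0.411834
Sum of the 8 terms: H(X,Y) = 2.3578 bits

Chain rule check:
  H(X) + H(Y|X) = 0.9451 + 1.4126 = 2.3577 bits
  H(X,Y) = 2.3578 bits
✓ Chain rule verified (Δ = 0.0001 is 4-dp rounding noise: each of the three values was rounded independently).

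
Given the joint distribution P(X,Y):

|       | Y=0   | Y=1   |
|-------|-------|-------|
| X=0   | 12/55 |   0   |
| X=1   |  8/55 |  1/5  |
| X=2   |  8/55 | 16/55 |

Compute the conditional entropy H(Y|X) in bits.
0.7399 bits

H(Y|X) = H(X,Y) - H(X)

H(X,Y) = -Σ_{x,y} P(x,y) log₂ P(x,y). Per-cell terms -P(x,y)·log₂P(x,y):
  X=0: 0.47921, 0.00000
  X=1: 0.40456, 0.46439
  X=2: 0.40456, 0.51821
  (cells with P = 0 contribute 0)
Sum of the 6 terms: H(X,Y) = 2.2709 bits

Marginal of X (row sums):
  P(X=0) = 12/55 + 0 = 12/55
  P(X=1) = 8/55 + 1/5 = 19/55
  P(X=2) = 8/55 + 16/55 = 24/55
H(X) = -[(12/55)·log₂(12/55) + (19/55)·log₂(19/55) + (24/55)·log₂(24/55)]
  = 0.47921 + 0.52973 + 0.52206 = 1.5310 bits

H(Y|X) = H(X,Y) - H(X) = 2.2709 - 1.5310 = 0.7399 bits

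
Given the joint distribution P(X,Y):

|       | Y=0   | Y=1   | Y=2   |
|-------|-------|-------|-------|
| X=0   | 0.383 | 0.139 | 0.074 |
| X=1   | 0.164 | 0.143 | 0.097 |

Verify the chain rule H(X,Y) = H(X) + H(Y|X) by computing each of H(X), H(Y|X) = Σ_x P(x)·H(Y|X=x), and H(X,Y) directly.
H(X) = 0.9732 bits, H(Y|X) = 1.3862 bits, H(X,Y) = 2.3595 bits

Marginal of X (row sums):
  P(X=0) = 0.383 + 0.139 + 0.074 = 0.596
  P(X=1) = 0.164 + 0.143 + 0.097 = 0.404
H(X) = -[0.596·log₂(0.596) + 0.404·log₂(0.404)]
  = 0.44498 + 0.52826 = 0.9732 bits

H(Y|X) = Σ_x P(x)·H(Y|X=x):
  X=0: P(X=0) = 0.596, P(Y|X=0) = (383/596, 139/596, 37/298) → H(Y|X=0) = 1.27348
  X=1: P(X=1) = 0.404, P(Y|X=1) = (41/101, 143/404, 97/404) → H(Y|X=1) = 1.55254
H(Y|X) = 0.596·1.27348 + 0.404·1.55254 = 1.3862 bits

H(X,Y) = -Σ_{x,y} P(x,y) log₂ P(x,y). Per-cell terms -P(x,y)·log₂P(x,y):
  X=0: 0.53030, 0.39571, 0.27797
  X=1: 0.42775, 0.40125, 0.32649
Sum of the 6 terms: H(X,Y) = 2.3595 bits

Chain rule check:
  H(X) + H(Y|X) = 0.9732 + 1.3862 = 2.3594 bits
  H(X,Y) = 2.3595 bits
✓ Chain rule verified (Δ = 0.0001 is 4-dp rounding noise: each of the three values was rounded independently).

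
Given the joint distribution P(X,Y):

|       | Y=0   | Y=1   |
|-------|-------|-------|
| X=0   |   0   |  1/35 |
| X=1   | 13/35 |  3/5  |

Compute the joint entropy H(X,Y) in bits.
1.1194 bits

H(X,Y) = -Σ_{x,y} P(x,y) log₂ P(x,y). Per-cell terms -P(x,y)·log₂P(x,y):
  X=0: 0.00000, 0.14655
  X=1: 0.53071, 0.44218
  (cells with P = 0 contribute 0)
Sum of the 4 terms: H(X,Y) = 1.1194 bits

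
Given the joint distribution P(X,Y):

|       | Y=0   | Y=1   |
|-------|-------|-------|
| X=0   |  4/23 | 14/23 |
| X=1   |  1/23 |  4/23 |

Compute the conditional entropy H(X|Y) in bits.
0.7550 bits

H(X|Y) = H(X,Y) - H(Y)

H(X,Y) = -Σ_{x,y} P(x,y) log₂ P(x,y). Per-cell terms -P(x,y)·log₂P(x,y):
  X=0: 0.43888, 0.43595
  X=1: 0.19668, 0.43888
Sum of the 4 terms: H(X,Y) = 1.5104 bits

Marginal of Y (column sums):
  P(Y=0) = 4/23 + 1/23 = 5/23
  P(Y=1) = 14/23 + 4/23 = 18/23
H(Y) = -[(5/23)·log₂(5/23) + (18/23)·log₂(18/23)]
  = 0.47862 + 0.27676 = 0.7554 bits

H(X|Y) = H(X,Y) - H(Y) = 1.5104 - 0.7554 = 0.7550 bits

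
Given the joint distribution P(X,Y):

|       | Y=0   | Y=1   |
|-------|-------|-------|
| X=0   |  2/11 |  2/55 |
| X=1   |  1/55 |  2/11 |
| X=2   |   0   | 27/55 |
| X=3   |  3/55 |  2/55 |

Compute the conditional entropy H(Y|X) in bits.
0.3180 bits

H(Y|X) = H(X,Y) - H(X)

H(X,Y) = -Σ_{x,y} P(x,y) log₂ P(x,y). Per-cell terms -P(x,y)·log₂P(x,y):
  X=0: 0.44717, 0.17387
  X=1: 0.10512, 0.44717
  X=2: 0.00000, 0.50390
  X=3: 0.22889, 0.17387
  (cells with P = 0 contribute 0)
Sum of the 8 terms: H(X,Y) = 2.0800 bits

Marginal of X (row sums):
  P(X=0) = 2/11 + 2/55 = 12/55
  P(X=1) = 1/55 + 2/11 = 1/5
  P(X=2) = 0 + 27/55 = 27/55
  P(X=3) = 3/55 + 2/55 = 1/11
H(X) = -[(12/55)·log₂(12/55) + (1/5)·log₂(1/5) + (27/55)·log₂(27/55) + (1/11)·log₂(1/11)]
  = 0.47921 + 0.46439 + 0.50390 + 0.31449 = 1.7620 bits

H(Y|X) = H(X,Y) - H(X) = 2.0800 - 1.7620 = 0.3180 bits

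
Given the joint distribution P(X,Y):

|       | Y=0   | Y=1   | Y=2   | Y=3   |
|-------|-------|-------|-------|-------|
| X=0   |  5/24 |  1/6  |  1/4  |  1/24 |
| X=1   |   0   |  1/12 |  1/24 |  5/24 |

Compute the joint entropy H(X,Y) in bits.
2.5546 bits

H(X,Y) = -Σ_{x,y} P(x,y) log₂ P(x,y). Per-cell terms -P(x,y)·log₂P(x,y):
  X=0: 0.47147, 0.43083, 0.50000, 0.19104
  X=1: 0.00000, 0.29875, 0.19104, 0.47147
  (cells with P = 0 contribute 0)
Sum of the 8 terms: H(X,Y) = 2.5546 bits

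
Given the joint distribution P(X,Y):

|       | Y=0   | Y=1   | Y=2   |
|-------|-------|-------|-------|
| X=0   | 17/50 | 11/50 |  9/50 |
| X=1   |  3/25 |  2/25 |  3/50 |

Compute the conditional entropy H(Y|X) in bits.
1.5304 bits

H(Y|X) = H(X,Y) - H(X)

H(X,Y) = -Σ_{x,y} P(x,y) log₂ P(x,y). Per-cell terms -P(x,y)·log₂P(x,y):
  X=0: 0.52917, 0.48057, 0.44531
  X=1: 0.36707, 0.29151, 0.24353
Sum of the 6 terms: H(X,Y) = 2.35716 bits

Marginal of X (row sums):
  P(X=0) = 17/50 + 11/50 + 9/50 = 37/50
  P(X=1) = 3/25 + 2/25 + 3/50 = 13/50
H(X) = -[(37/50)·log₂(37/50) + (13/50)·log₂(13/50)]
  = 0.32146 + 0.50529 = 0.82675 bits

H(Y|X) = H(X,Y) - H(X) = 2.35716 - 0.82675 = 1.5304 bits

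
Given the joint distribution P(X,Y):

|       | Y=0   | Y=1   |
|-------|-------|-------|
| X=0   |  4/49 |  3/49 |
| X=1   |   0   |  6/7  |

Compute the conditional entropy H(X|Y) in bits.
0.3245 bits

H(X|Y) = H(X,Y) - H(Y)

H(X,Y) = -Σ_{x,y} P(x,y) log₂ P(x,y). Per-cell terms -P(x,y)·log₂P(x,y):
  X=0: 0.2951, 0.2467
  X=1: 0.0000, 0.1906
  (cells with P = 0 contribute 0)
Sum of the 4 terms: H(X,Y) = 0.7324 bits

Marginal of Y (column sums):
  P(Y=0) = 4/49 + 0 = 4/49
  P(Y=1) = 3/49 + 6/7 = 45/49
H(Y) = -[(4/49)·log₂(4/49) + (45/49)·log₂(45/49)]
  = 0.2951 + 0.1128 = 0.4079 bits

H(X|Y) = H(X,Y) - H(Y) = 0.7324 - 0.4079 = 0.3245 bits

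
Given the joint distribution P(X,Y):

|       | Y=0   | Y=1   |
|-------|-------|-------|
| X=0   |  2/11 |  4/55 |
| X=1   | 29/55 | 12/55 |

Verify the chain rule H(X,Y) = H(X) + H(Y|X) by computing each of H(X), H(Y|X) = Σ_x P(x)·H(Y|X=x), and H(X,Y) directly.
H(X) = 0.8184 bits, H(Y|X) = 0.8699 bits, H(X,Y) = 1.6883 bits

Marginal of X (row sums):
  P(X=0) = 2/11 + 4/55 = 14/55
  P(X=1) = 29/55 + 12/55 = 41/55
H(X) = -[(14/55)·log₂(14/55) + (41/55)·log₂(41/55)]
  = 0.5025 + 0.3159 = 0.8184 bits

H(Y|X) = Σ_x P(x)·H(Y|X=x):
  X=0: P(X=0) = 14/55, P(Y|X=0) = (5/7, 2/7) → H(Y|X=0) = 0.8631
  X=1: P(X=1) = 41/55, P(Y|X=1) = (29/41, 12/41) → H(Y|X=1) = 0.8722
H(Y|X) = (14/55)·0.8631 + (41/55)·0.8722 = 0.8699 bits

H(X,Y) = -Σ_{x,y} P(x,y) log₂ P(x,y). Per-cell terms -P(x,y)·log₂P(x,y):
  X=0: 0.4472, 0.2750
  X=1: 0.4869, 0.4792
Sum of the 4 terms: H(X,Y) = 1.6883 bits

Chain rule check:
  H(X) + H(Y|X) = 0.8184 + 0.8699 = 1.6883 bits
  H(X,Y) = 1.6883 bits
✓ Chain rule verified.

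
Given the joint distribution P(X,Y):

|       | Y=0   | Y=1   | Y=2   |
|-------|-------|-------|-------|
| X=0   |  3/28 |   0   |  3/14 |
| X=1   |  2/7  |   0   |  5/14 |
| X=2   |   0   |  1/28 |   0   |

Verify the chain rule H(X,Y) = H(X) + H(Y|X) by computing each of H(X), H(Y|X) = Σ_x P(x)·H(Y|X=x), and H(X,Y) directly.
H(X) = 1.1078 bits, H(Y|X) = 0.9323 bits, H(X,Y) = 2.0401 bits

Marginal of X (row sums):
  P(X=0) = 3/28 + 0 + 3/14 = 9/28
  P(X=1) = 2/7 + 0 + 5/14 = 9/14
  P(X=2) = 0 + 1/28 + 0 = 1/28
H(X) = -[(9/28)·log₂(9/28) + (9/14)·log₂(9/14) + (1/28)·log₂(1/28)]
  = 0.5263 + 0.4098 + 0.1717 = 1.1078 bits

H(Y|X) = Σ_x P(x)·H(Y|X=x):
  X=0: P(X=0) = 9/28, P(Y|X=0) = (1/3, 0, 2/3) → H(Y|X=0) = 0.9183
  X=1: P(X=1) = 9/14, P(Y|X=1) = (4/9, 0, 5/9) → H(Y|X=1) = 0.9911
  X=2: P(X=2) = 1/28, P(Y|X=2) = (0, 1, 0) → H(Y|X=2) = 0.0000
H(Y|X) = (9/28)·0.9183 + (9/14)·0.9911 + (1/28)·0.0000 = 0.9323 bits

H(X,Y) = -Σ_{x,y} P(x,y) log₂ P(x,y). Per-cell terms -P(x,y)·log₂P(x,y):
  X=0: 0.3453, 0.0000, 0.4762
  X=1: 0.5164, 0.0000, 0.5305
  X=2: 0.0000, 0.1717, 0.0000
  (cells with P = 0 contribute 0)
Sum of the 9 terms: H(X,Y) = 2.0401 bits

Chain rule check:
  H(X) + H(Y|X) = 1.1078 + 0.9323 = 2.0401 bits
  H(X,Y) = 2.0401 bits
✓ Chain rule verified.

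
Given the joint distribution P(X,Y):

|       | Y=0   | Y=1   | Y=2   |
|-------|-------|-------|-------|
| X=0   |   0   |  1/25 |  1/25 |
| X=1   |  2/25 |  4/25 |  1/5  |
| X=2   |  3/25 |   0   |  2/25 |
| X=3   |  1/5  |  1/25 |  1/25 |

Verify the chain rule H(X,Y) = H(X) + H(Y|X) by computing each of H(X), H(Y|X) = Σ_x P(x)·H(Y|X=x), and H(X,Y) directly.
H(X) = 1.7913 bits, H(Y|X) = 1.2536 bits, H(X,Y) = 3.0449 bits

Marginal of X (row sums):
  P(X=0) = 0 + 1/25 + 1/25 = 2/25
  P(X=1) = 2/25 + 4/25 + 1/5 = 11/25
  P(X=2) = 3/25 + 0 + 2/25 = 1/5
  P(X=3) = 1/5 + 1/25 + 1/25 = 7/25
H(X) = -[(2/25)·log₂(2/25) + (11/25)·log₂(11/25) + (1/5)·log₂(1/5) + (7/25)·log₂(7/25)]
  = 0.29151 + 0.52115 + 0.46439 + 0.51422 = 1.7913 bits

H(Y|X) = Σ_x P(x)·H(Y|X=x):
  X=0: P(X=0) = 2/25, P(Y|X=0) = (0, 1/2, 1/2) → H(Y|X=0) = 1.00000
  X=1: P(X=1) = 11/25, P(Y|X=1) = (2/11, 4/11, 5/11) → H(Y|X=1) = 1.49492
  X=2: P(X=2) = 1/5, P(Y|X=2) = (3/5, 0, 2/5) → H(Y|X=2) = 0.97095
  X=3: P(X=3) = 7/25, P(Y|X=3) = (5/7, 1/7, 1/7) → H(Y|X=3) = 1.14883
H(Y|X) = (2/25)·1.00000 + (11/25)·1.49492 + (1/5)·0.97095 + (7/25)·1.14883 = 1.2536 bits

H(X,Y) = -Σ_{x,y} P(x,y) log₂ P(x,y). Per-cell terms -P(x,y)·log₂P(x,y):
  X=0: 0.00000, 0.18575, 0.18575
  X=1: 0.29151, 0.42302, 0.46439
  X=2: 0.36707, 0.00000, 0.29151
  X=3: 0.46439, 0.18575, 0.18575
  (cells with P = 0 contribute 0)
Sum of the 12 terms: H(X,Y) = 3.0449 bits

Chain rule check:
  H(X) + H(Y|X) = 1.7913 + 1.2536 = 3.0449 bits
  H(X,Y) = 3.0449 bits
✓ Chain rule verified.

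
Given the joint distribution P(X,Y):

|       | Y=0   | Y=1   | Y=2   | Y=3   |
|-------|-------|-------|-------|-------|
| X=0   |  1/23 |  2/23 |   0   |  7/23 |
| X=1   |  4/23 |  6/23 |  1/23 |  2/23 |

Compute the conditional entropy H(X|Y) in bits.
0.7382 bits

H(X|Y) = H(X,Y) - H(Y)

H(X,Y) = -Σ_{x,y} P(x,y) log₂ P(x,y). Per-cell terms -P(x,y)·log₂P(x,y):
  X=0: 0.1967, 0.3064, 0.0000, 0.5223
  X=1: 0.4389, 0.5057, 0.1967, 0.3064
  (cells with P = 0 contribute 0)
Sum of the 8 terms: H(X,Y) = 2.4731 bits

Marginal of Y (column sums):
  P(Y=0) = 1/23 + 4/23 = 5/23
  P(Y=1) = 2/23 + 6/23 = 8/23
  P(Y=2) = 0 + 1/23 = 1/23
  P(Y=3) = 7/23 + 2/23 = 9/23
H(Y) = -[(5/23)·log₂(5/23) + (8/23)·log₂(8/23) + (1/23)·log₂(1/23) + (9/23)·log₂(9/23)]
  = 0.4786 + 0.5299 + 0.1967 + 0.5297 = 1.7349 bits

H(X|Y) = H(X,Y) - H(Y) = 2.4731 - 1.7349 = 0.7382 bits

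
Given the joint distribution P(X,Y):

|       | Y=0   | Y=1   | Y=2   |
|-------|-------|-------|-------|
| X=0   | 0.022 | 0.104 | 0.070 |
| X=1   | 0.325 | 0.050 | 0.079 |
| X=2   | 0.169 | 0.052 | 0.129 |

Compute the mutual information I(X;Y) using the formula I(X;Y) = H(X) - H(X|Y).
0.1856 bits

I(X;Y) = H(X) - H(X|Y)

Marginal of X (row sums):
  P(X=0) = 0.022 + 0.104 + 0.070 = 0.196
  P(X=1) = 0.325 + 0.050 + 0.079 = 0.454
  P(X=2) = 0.169 + 0.052 + 0.129 = 0.350
H(X) = -[0.196·log₂(0.196) + 0.454·log₂(0.454) + 0.350·log₂(0.350)]
  = 0.4608106 + 0.5172131 + 0.5301006 = 1.5081243 bits

Marginal of Y (column sums):
  P(Y=0) = 0.022 + 0.325 + 0.169 = 0.516
  P(Y=1) = 0.104 + 0.050 + 0.052 = 0.206
  P(Y=2) = 0.070 + 0.079 + 0.129 = 0.278
H(X|Y) = Σ_y P(y)·H(X|Y=y):
  Y=0: P(Y=0) = 0.516, P(X|Y=0) = (11/258, 325/516, 169/516) → H(X|Y=0) = 1.1415523
  Y=1: P(Y=1) = 0.206, P(X|Y=1) = (52/103, 25/103, 26/103) → H(X|Y=1) = 1.4949403
  Y=2: P(Y=2) = 0.278, P(X|Y=2) = (35/139, 79/278, 129/278) → H(X|Y=2) = 1.5308231
H(X|Y) = 0.516·1.1415523 + 0.206·1.4949403 + 0.278·1.5308231 = 1.3225675 bits

I(X;Y) = H(X) - H(X|Y) = 1.5081243 - 1.3225675 = 0.1856 bits

Cross-check via I(X;Y) = H(X) + H(Y) - H(X,Y): computing H(Y) from the column sums and H(X,Y) from the 9 cells in the same way gives H(Y) = 1.4755063 bits and H(X,Y) = 2.7980738 bits, so
I(X;Y) = 1.5081243 + 1.4755063 - 2.7980738 = 0.1856 bits ✓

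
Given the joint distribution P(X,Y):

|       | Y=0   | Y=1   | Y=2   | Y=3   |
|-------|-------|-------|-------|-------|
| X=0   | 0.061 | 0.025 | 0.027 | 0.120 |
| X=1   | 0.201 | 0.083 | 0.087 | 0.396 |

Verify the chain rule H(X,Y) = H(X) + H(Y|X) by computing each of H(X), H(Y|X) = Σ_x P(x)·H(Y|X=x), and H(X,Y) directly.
H(X) = 0.7832 bits, H(Y|X) = 1.7027 bits, H(X,Y) = 2.4860 bits

Marginal of X (row sums):
  P(X=0) = 0.061 + 0.025 + 0.027 + 0.120 = 0.233
  P(X=1) = 0.201 + 0.083 + 0.087 + 0.396 = 0.767
H(X) = -[0.233·log₂(0.233) + 0.767·log₂(0.767)]
  = 0.48967 + 0.29353 = 0.7832 bits

H(Y|X) = Σ_x P(x)·H(Y|X=x):
  X=0: P(X=0) = 0.233, P(Y|X=0) = (61/233, 25/233, 27/233, 120/233) → H(Y|X=0) = 1.70504
  X=1: P(X=1) = 0.767, P(Y|X=1) = (201/767, 83/767, 87/767, 396/767) → H(Y|X=1) = 1.70205
H(Y|X) = 0.233·1.70504 + 0.767·1.70205 = 1.7027 bits

H(X,Y) = -Σ_{x,y} P(x,y) log₂ P(x,y). Per-cell terms -P(x,y)·log₂P(x,y):
  X=0: 0.24614, 0.13305, 0.14069, 0.36707
  X=1: 0.46526, 0.29803, 0.30649, 0.52923
Sum of the 8 terms: H(X,Y) = 2.4860 bits

Chain rule check:
  H(X) + H(Y|X) = 0.7832 + 1.7027 = 2.4859 bits
  H(X,Y) = 2.4860 bits
✓ Chain rule verified (Δ = 0.0001 is 4-dp rounding noise: each of the three values was rounded independently).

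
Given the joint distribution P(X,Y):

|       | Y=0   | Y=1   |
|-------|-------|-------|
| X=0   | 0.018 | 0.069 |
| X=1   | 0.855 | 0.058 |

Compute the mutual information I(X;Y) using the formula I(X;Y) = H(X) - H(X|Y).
0.1736 bits

I(X;Y) = H(X) - H(X|Y)

Marginal of X (row sums):
  P(X=0) = 0.018 + 0.069 = 0.087
  P(X=1) = 0.855 + 0.058 = 0.913
H(X) = -[0.087·log₂(0.087) + 0.913·log₂(0.913)]
  = 0.3065 + 0.1199 = 0.4264 bits

Marginal of Y (column sums):
  P(Y=0) = 0.018 + 0.855 = 0.873
  P(Y=1) = 0.069 + 0.058 = 0.127
H(X|Y) = Σ_y P(y)·H(X|Y=y):
  Y=0: P(Y=0) = 0.873, P(X|Y=0) = (2/97, 95/97) → H(X|Y=0) = 0.1449
  Y=1: P(Y=1) = 0.127, P(X|Y=1) = (69/127, 58/127) → H(X|Y=1) = 0.9946
H(X|Y) = 0.873·0.1449 + 0.127·0.9946 = 0.2528 bits

I(X;Y) = H(X) - H(X|Y) = 0.4264 - 0.2528 = 0.1736 bits

Cross-check via I(X;Y) = H(X) + H(Y) - H(X,Y): computing H(Y) from the column sums and H(X,Y) from the 4 cells in the same way gives H(Y) = 0.5492 bits and H(X,Y) = 0.8020 bits, so
I(X;Y) = 0.4264 + 0.5492 - 0.8020 = 0.1736 bits ✓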